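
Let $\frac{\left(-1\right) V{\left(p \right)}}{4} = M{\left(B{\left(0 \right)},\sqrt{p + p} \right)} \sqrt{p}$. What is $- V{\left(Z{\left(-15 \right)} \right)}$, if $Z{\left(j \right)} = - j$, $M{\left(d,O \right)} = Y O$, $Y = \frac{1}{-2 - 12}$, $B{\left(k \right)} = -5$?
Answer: $- \frac{30 \sqrt{2}}{7} \approx -6.0609$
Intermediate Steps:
$Y = - \frac{1}{14}$ ($Y = \frac{1}{-14} = - \frac{1}{14} \approx -0.071429$)
$M{\left(d,O \right)} = - \frac{O}{14}$
$V{\left(p \right)} = \frac{2 p \sqrt{2}}{7}$ ($V{\left(p \right)} = - 4 - \frac{\sqrt{p + p}}{14} \sqrt{p} = - 4 - \frac{\sqrt{2 p}}{14} \sqrt{p} = - 4 - \frac{\sqrt{2} \sqrt{p}}{14} \sqrt{p} = - 4 \left(- \frac{p \sqrt{2}}{14}\right) = \frac{2 p \sqrt{2}}{7}$)
$- V{\left(Z{\left(-15 \right)} \right)} = - \frac{2 \left(\left(-1\right) \left(-15\right)\right) \sqrt{2}}{7} = - \frac{2 \cdot 15 \sqrt{2}}{7} = - \frac{30 \sqrt{2}}{7}$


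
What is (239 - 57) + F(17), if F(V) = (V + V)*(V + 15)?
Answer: 1270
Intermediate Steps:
F(V) = 2*V*(15 + V) (F(V) = (2*V)*(15 + V) = 2*V*(15 + V))
(239 - 57) + F(17) = (239 - 57) + 2*17*(15 + 17) = 182 + 2*17*32 = 182 + 1088 = 1270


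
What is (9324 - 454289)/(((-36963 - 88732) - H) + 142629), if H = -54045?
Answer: -444965/70979 ≈ -6.2690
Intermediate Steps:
(9324 - 454289)/(((-36963 - 88732) - H) + 142629) = (9324 - 454289)/(((-36963 - 88732) - 1*(-54045)) + 142629) = -444965/((-125695 + 54045) + 142629) = -444965/(-71650 + 142629) = -444965/70979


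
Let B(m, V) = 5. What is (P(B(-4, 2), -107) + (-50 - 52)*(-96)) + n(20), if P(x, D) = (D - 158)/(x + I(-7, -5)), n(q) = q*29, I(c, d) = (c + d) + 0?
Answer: 72869/7 ≈ 10410.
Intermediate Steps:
I(c, d) = c + d
n(q) = 29*q
P(x, D) = (-158 + D)/(-12 + x) (P(x, D) = (D - 158)/(x + (-7 - 5)) = (-158 + D)/(x - 12) = (-158 + D)/(-12 + x))
(P(B(-4, 2), -107) + (-50 - 52)*(-96)) + n(20) = ((-158 - 107)/(-12 + 5) + (-50 - 52)*(-96)) + 29*20 = (-265/(-7) - 102*(-96)) + 580 = (-⅐*(-265) + 9792) + 580 = (265/7 + 9792) + 580 = 68809/7 + 580 = 72869/7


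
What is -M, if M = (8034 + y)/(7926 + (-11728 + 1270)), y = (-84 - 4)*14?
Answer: 3401/1266 ≈ 2.6864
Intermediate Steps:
y = -1232 (y = -88*14 = -1232)
M = -3401/1266 (M = (8034 - 1232)/(7926 + (-11728 + 1270)) = 6802/(7926 - 10458) = 6802/(-2532) = 6802*(-1/2532) = -3401/1266 ≈ -2.6864)
-M = -1*(-3401/1266) = 3401/1266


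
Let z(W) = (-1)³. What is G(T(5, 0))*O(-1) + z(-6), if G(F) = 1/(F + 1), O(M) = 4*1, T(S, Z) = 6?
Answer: -3/7 ≈ -0.42857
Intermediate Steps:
O(M) = 4
z(W) = -1
G(F) = 1/(1 + F)
G(T(5, 0))*O(-1) + z(-6) = 4/(1 + 6) - 1 = 4/7 - 1 = -3/7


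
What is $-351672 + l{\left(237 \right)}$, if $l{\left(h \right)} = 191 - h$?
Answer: $-351718$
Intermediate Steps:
$-351672 + l{\left(237 \right)} = -351672 + \left(191 - 237\right) = -351672 - 46 = -351718$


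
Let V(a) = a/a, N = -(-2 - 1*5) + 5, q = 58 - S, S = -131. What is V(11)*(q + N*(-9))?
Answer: 81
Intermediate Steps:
q = 189 (q = 58 - 1*(-131) = 58 + 131 = 189)
N = 12 (N = -(-2 - 5) + 5 = -1*(-7) + 5 = 7 + 5 = 12)
V(a) = 1
V(11)*(q + N*(-9)) = 1*(189 + 12*(-9)) = 1*(189 - 108) = 1*81 = 81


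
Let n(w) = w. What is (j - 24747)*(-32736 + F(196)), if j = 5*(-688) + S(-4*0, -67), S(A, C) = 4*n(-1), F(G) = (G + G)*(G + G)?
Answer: -3409081248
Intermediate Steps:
F(G) = 4*G² (F(G) = (2*G)*(2*G) = 4*G²)
S(A, C) = -4 (S(A, C) = 4*(-1) = -4)
j = -3444 (j = 5*(-688) - 4 = -3440 - 4 = -3444)
(j - 24747)*(-32736 + F(196)) = (-3444 - 24747)*(-32736 + 4*196²) = -28191*(-32736 + 4*38416) = -28191*(-32736 + 153664) = -28191*120928 = -3409081248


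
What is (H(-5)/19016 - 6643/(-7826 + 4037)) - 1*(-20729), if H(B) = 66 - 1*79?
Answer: 1493684387927/72051624 ≈ 20731.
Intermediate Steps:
H(B) = -13 (H(B) = 66 - 79 = -13)
(H(-5)/19016 - 6643/(-7826 + 4037)) - 1*(-20729) = (-13/19016 - 6643/(-7826 + 4037)) - 1*(-20729) = (-13*1/19016 - 6643/(-3789)) + 20729 = (-13/19016 - 6643*(-1/3789)) + 20729 = (-13/19016 + 6643/3789) + 20729 = 126274031/72051624 + 20729 = 1493684387927/72051624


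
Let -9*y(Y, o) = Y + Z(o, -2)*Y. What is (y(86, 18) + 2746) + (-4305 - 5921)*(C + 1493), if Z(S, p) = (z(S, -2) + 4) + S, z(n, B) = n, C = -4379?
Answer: 265631312/9 ≈ 2.9515e+7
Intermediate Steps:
Z(S, p) = 4 + 2*S (Z(S, p) = (S + 4) + S = (4 + S) + S = 4 + 2*S)
y(Y, o) = -Y/9 - Y*(4 + 2*o)/9 (y(Y, o) = -(Y + (4 + 2*o)*Y)/9 = -(Y + Y*(4 + 2*o))/9 = -Y/9 - Y*(4 + 2*o)/9)
(y(86, 18) + 2746) + (-4305 - 5921)*(C + 1493) = (-⅑*86*(5 + 2*18) + 2746) + (-4305 - 5921)*(-4379 + 1493) = (-⅑*86*(5 + 36) + 2746) - 10226*(-2886) = (-⅑*86*41 + 2746) + 29512236 = (-3526/9 + 2746) + 29512236 = 21188/9 + 29512236 = 265631312/9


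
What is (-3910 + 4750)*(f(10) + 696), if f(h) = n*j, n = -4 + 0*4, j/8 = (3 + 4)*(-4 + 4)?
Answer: 584640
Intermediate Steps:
j = 0 (j = 8*((3 + 4)*(-4 + 4)) = 8*(7*0) = 8*0 = 0)
n = -4 (n = -4 + 0 = -4)
f(h) = 0 (f(h) = -4*0 = 0)
(-3910 + 4750)*(f(10) + 696) = (-3910 + 4750)*(0 + 696) = 840*696 = 584640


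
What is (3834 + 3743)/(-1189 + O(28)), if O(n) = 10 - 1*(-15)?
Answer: -7577/1164 ≈ -6.5095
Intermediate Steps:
O(n) = 25 (O(n) = 10 + 15 = 25)
(3834 + 3743)/(-1189 + O(28)) = (3834 + 3743)/(-1189 + 25) = 7577/(-1164) = 7577*(-1/1164) = -7577/1164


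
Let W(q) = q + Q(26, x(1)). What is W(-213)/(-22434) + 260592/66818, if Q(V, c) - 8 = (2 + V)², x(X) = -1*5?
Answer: 967905551/249832502 ≈ 3.8742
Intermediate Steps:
x(X) = -5
Q(V, c) = 8 + (2 + V)²
W(q) = 792 + q (W(q) = q + (8 + (2 + 26)²) = q + (8 + 28²) = q + (8 + 784) = q + 792 = 792 + q)
W(-213)/(-22434) + 260592/66818 = (792 - 213)/(-22434) + 260592/66818 = 579*(-1/22434) + 260592*(1/66818) = -193/7478 + 130296/33409 = 967905551/249832502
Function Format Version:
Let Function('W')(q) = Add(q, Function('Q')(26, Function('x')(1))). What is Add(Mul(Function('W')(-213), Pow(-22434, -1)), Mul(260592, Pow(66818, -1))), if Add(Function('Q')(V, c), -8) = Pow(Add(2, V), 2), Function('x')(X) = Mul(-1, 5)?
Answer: Rational(967905551, 249832502) ≈ 3.8742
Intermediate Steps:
Function('x')(X) = -5
Function('Q')(V, c) = Add(8, Pow(Add(2, V), 2))
Function('W')(q) = Add(792, q) (Function('W')(q) = Add(q, Add(8, Pow(Add(2, 26), 2))) = Add(q, Add(8, Pow(28, 2))) = Add(q, Add(8, 784)) = Add(q, 792) = Add(792, q))
Add(Mul(Function('W')(-213), Pow(-22434, -1)), Mul(260592, Pow(66818, -1))) = Add(Mul(Add(792, -213), Pow(-22434, -1)), Mul(260592, Pow(66818, -1))) = Add(Mul(579, Rational(-1, 22434)), Mul(260592, Rational(1, 66818))) = Add(Rational(-193, 7478), Rational(130296, 33409)) = Rational(967905551, 249832502)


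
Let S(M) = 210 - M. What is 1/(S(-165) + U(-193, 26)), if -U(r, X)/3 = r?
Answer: 1/954 ≈ 0.0010482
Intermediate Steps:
U(r, X) = -3*r
1/(S(-165) + U(-193, 26)) = 1/((210 - 1*(-165)) - 3*(-193)) = 1/((210 + 165) + 579) = 1/(375 + 579) = 1/954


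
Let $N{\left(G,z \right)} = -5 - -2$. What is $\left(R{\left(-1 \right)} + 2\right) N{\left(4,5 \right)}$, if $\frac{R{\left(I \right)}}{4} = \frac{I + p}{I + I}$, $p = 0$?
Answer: $-12$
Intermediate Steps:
$N{\left(G,z \right)} = -3$ ($N{\left(G,z \right)} = -5 + 2 = -3$)
$R{\left(I \right)} = 2$ ($R{\left(I \right)} = 4 \frac{I + 0}{I + I} = 4 \frac{I}{2 I} = 4 I \frac{1}{2 I} = 4 \cdot \frac{1}{2} = 2$)
$\left(R{\left(-1 \right)} + 2\right) N{\left(4,5 \right)} = \left(2 + 2\right) \left(-3\right) = 4 \left(-3\right) = -12$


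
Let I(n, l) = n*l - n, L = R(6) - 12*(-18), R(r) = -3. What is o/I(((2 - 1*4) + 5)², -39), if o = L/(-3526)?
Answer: 71/423120 ≈ 0.00016780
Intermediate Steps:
L = 213 (L = -3 - 12*(-18) = -3 + 216 = 213)
I(n, l) = -n + l*n (I(n, l) = l*n - n = -n + l*n)
o = -213/3526 (o = 213/(-3526) = 213*(-1/3526) = -213/3526 ≈ -0.060408)
o/I(((2 - 1*4) + 5)², -39) = -213/3526/(((2 - 1*4) + 5)²*(-1 - 39)) = -213/3526/(((2 - 4) + 5)²*(-40)) = -213/3526/((-2 + 5)²*(-40)) = -213/3526/(3²*(-40)) = -213/3526/(9*(-40)) = -213/3526/(-360) = -1/360*(-213/3526) = 71/423120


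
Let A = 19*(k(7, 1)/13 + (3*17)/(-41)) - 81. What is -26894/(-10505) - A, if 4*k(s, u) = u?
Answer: 2392610013/22396660 ≈ 106.83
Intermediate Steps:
k(s, u) = u/4
A = -222301/2132 (A = 19*(((¼)*1)/13 + (3*17)/(-41)) - 81 = 19*((¼)*(1/13) + 51*(-1/41)) - 81 = 19*(1/52 - 51/41) - 81 = 19*(-2611/2132) - 81 = -49609/2132 - 81 = -222301/2132 ≈ -104.27)
-26894/(-10505) - A = -26894/(-10505) - 1*(-222301/2132) = -26894*(-1/10505) + 222301/2132 = 26894/10505 + 222301/2132 = 2392610013/22396660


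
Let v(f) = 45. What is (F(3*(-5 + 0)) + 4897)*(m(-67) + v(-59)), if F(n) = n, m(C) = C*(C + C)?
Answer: 44050286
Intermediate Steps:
m(C) = 2*C² (m(C) = C*(2*C) = 2*C²)
(F(3*(-5 + 0)) + 4897)*(m(-67) + v(-59)) = (3*(-5 + 0) + 4897)*(2*(-67)² + 45) = (3*(-5) + 4897)*(2*4489 + 45) = (-15 + 4897)*(8978 + 45) = 4882*9023 = 44050286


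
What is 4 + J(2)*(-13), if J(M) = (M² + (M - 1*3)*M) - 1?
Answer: -9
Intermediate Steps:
J(M) = -1 + M² + M*(-3 + M) (J(M) = (M² + (M - 3)*M) - 1 = (M² + (-3 + M)*M) - 1 = (M² + M*(-3 + M)) - 1 = -1 + M² + M*(-3 + M))
4 + J(2)*(-13) = 4 + (-1 - 3*2 + 2*2²)*(-13) = 4 + (-1 - 6 + 2*4)*(-13) = 4 + (-1 - 6 + 8)*(-13) = 4 + 1*(-13) = 4 - 13 = -9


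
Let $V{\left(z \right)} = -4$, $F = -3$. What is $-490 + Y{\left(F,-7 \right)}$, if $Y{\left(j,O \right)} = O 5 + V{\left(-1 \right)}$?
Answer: $-529$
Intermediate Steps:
$Y{\left(j,O \right)} = -4 + 5 O$ ($Y{\left(j,O \right)} = O 5 - 4 = 5 O - 4 = -4 + 5 O$)
$-490 + Y{\left(F,-7 \right)} = -490 + \left(-4 + 5 \left(-7\right)\right) = -490 - 39 = -529$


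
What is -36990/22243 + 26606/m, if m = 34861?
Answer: -697711132/775413223 ≈ -0.89979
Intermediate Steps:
-36990/22243 + 26606/m = -36990/22243 + 26606/34861 = -697711132/775413223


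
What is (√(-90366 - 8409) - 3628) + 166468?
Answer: 162840 + 15*I*√439 ≈ 1.6284e+5 + 314.28*I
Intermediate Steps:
(√(-90366 - 8409) - 3628) + 166468 = (√(-98775) - 3628) + 166468 = (15*I*√439 - 3628) + 166468 = (-3628 + 15*I*√439) + 166468 = 162840 + 15*I*√439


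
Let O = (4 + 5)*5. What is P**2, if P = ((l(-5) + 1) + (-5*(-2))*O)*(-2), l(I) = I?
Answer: 795664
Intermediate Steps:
O = 45 (O = 9*5 = 45)
P = -892 (P = ((-5 + 1) - 5*(-2)*45)*(-2) = (-4 + 10*45)*(-2) = (-4 + 450)*(-2) = 446*(-2) = -892)
P**2 = (-892)**2 = 795664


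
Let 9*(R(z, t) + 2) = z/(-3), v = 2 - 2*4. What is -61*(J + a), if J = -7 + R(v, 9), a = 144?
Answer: -74237/9 ≈ -8248.6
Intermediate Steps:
v = -6 (v = 2 - 8 = -6)
R(z, t) = -2 - z/27 (R(z, t) = -2 + (z/(-3))/9 = -2 + (z*(-1/3))/9 = -2 + (-z/3)/9 = -2 - z/27)
J = -79/9 (J = -7 + (-2 - 1/27*(-6)) = -7 + (-2 + 2/9) = -7 - 16/9 = -79/9 ≈ -8.7778)
-61*(J + a) = -61*(-79/9 + 144) = -61*1217/9 = -74237/9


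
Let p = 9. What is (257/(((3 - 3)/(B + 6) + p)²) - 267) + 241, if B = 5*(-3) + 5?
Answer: -1849/81 ≈ -22.827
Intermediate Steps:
B = -10 (B = -15 + 5 = -10)
(257/(((3 - 3)/(B + 6) + p)²) - 267) + 241 = (257/(((3 - 3)/(-10 + 6) + 9)²) - 267) + 241 = (257/((0/(-4) + 9)²) - 267) + 241 = (257/((0*(-¼) + 9)²) - 267) + 241 = (257/((0 + 9)²) - 267) + 241 = (257/(9²) - 267) + 241 = (257/81 - 267) + 241 = -21370/81 + 241 = -1849/81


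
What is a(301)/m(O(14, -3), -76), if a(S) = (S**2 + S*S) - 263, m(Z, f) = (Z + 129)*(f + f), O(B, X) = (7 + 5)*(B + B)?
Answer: -60313/23560 ≈ -2.5600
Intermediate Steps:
O(B, X) = 24*B (O(B, X) = 12*(2*B) = 24*B)
m(Z, f) = 2*f*(129 + Z) (m(Z, f) = (129 + Z)*(2*f) = 2*f*(129 + Z))
a(S) = -263 + 2*S**2 (a(S) = (S**2 + S**2) - 263 = 2*S**2 - 263 = -263 + 2*S**2)
a(301)/m(O(14, -3), -76) = (-263 + 2*301**2)/((2*(-76)*(129 + 24*14))) = (-263 + 2*90601)/((2*(-76)*(129 + 336))) = (-263 + 181202)/((2*(-76)*465)) = 180939/(-70680) = 180939*(-1/70680) = -60313/23560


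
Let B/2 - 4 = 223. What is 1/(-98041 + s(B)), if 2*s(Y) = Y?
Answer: -1/97814 ≈ -1.0223e-5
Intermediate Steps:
B = 454 (B = 8 + 2*223 = 8 + 446 = 454)
s(Y) = Y/2
1/(-98041 + s(B)) = 1/(-98041 + (1/2)*454) = 1/(-98041 + 227) = 1/(-97814) = -1/97814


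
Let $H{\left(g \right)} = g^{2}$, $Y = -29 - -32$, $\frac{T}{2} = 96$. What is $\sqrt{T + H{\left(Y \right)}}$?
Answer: $\sqrt{201} \approx 14.177$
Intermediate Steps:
$T = 192$ ($T = 2 \cdot 96 = 192$)
$Y = 3$ ($Y = -29 + 32 = 3$)
$\sqrt{T + H{\left(Y \right)}} = \sqrt{192 + 3^{2}} = \sqrt{192 + 9} = \sqrt{201}$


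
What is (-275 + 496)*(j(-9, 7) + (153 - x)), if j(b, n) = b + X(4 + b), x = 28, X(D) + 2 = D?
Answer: 24089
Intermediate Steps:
X(D) = -2 + D
j(b, n) = 2 + 2*b (j(b, n) = b + (-2 + (4 + b)) = b + (2 + b) = 2 + 2*b)
(-275 + 496)*(j(-9, 7) + (153 - x)) = (-275 + 496)*((2 + 2*(-9)) + (153 - 1*28)) = 221*((2 - 18) + (153 - 28)) = 221*(-16 + 125) = 221*109 = 24089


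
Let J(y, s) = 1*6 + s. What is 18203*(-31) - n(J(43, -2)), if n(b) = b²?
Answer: -564309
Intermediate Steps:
J(y, s) = 6 + s
18203*(-31) - n(J(43, -2)) = 18203*(-31) - (6 - 2)² = -564293 - 1*4² = -564293 - 1*16 = -564293 - 16 = -564309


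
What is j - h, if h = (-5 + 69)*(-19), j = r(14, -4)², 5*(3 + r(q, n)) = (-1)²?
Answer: 30596/25 ≈ 1223.8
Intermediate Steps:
r(q, n) = -14/5 (r(q, n) = -3 + (⅕)*(-1)² = -3 + (⅕)*1 = -3 + ⅕ = -14/5)
j = 196/25 (j = (-14/5)² = 196/25 ≈ 7.8400)
h = -1216 (h = 64*(-19) = -1216)
j - h = 196/25 - 1*(-1216) = 196/25 + 1216 = 30596/25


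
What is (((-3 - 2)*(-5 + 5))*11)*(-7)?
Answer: 0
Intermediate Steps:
(((-3 - 2)*(-5 + 5))*11)*(-7) = (-5*0*11)*(-7) = (0*11)*(-7) = 0*(-7) = 0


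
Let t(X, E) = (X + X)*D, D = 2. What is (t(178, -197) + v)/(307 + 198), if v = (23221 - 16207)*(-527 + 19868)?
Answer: 135658486/505 ≈ 2.6863e+5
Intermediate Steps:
v = 135657774 (v = 7014*19341 = 135657774)
t(X, E) = 4*X (t(X, E) = (X + X)*2 = (2*X)*2 = 4*X)
(t(178, -197) + v)/(307 + 198) = (4*178 + 135657774)/(307 + 198) = (712 + 135657774)/505 = 135658486*(1/505) = 135658486/505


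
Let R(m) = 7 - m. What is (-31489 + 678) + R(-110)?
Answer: -30694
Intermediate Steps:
(-31489 + 678) + R(-110) = (-31489 + 678) + (7 - 1*(-110)) = -30811 + (7 + 110) = -30811 + 117 = -30694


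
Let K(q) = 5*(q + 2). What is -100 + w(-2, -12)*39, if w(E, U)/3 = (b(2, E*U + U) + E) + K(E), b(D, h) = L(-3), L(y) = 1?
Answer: -217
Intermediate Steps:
b(D, h) = 1
K(q) = 10 + 5*q (K(q) = 5*(2 + q) = 10 + 5*q)
w(E, U) = 33 + 18*E (w(E, U) = 3*((1 + E) + (10 + 5*E)) = 3*(11 + 6*E) = 33 + 18*E)
-100 + w(-2, -12)*39 = -100 + (33 + 18*(-2))*39 = -100 + (33 - 36)*39 = -100 - 3*39 = -100 - 117 = -217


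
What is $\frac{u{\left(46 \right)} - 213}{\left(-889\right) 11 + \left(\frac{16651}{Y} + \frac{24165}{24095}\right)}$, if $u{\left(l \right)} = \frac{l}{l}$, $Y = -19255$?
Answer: $\frac{19671447140}{907379076009} \approx 0.021679$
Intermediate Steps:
$u{\left(l \right)} = 1$
$\frac{u{\left(46 \right)} - 213}{\left(-889\right) 11 + \left(\frac{16651}{Y} + \frac{24165}{24095}\right)} = \frac{1 - 213}{\left(-889\right) 11 + \left(\frac{16651}{-19255} + \frac{24165}{24095}\right)} = - \frac{212}{-9779 + \left(16651 \left(- \frac{1}{19255}\right) + 24165 \cdot \frac{1}{24095}\right)} = - \frac{212}{-9779 + \left(- \frac{16651}{19255} + \frac{4833}{4819}\right)} = - \frac{212}{-9779 + \frac{12818246}{92789845}} = - \frac{212}{- \frac{907379076009}{92789845}} = \left(-212\right) \left(- \frac{92789845}{907379076009}\right) = \frac{19671447140}{907379076009}$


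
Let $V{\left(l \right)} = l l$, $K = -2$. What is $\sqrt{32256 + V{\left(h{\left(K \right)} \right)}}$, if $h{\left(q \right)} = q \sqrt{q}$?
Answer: $2 \sqrt{8062} \approx 179.58$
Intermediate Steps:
$h{\left(q \right)} = q^{\frac{3}{2}}$
$V{\left(l \right)} = l^{2}$
$\sqrt{32256 + V{\left(h{\left(K \right)} \right)}} = \sqrt{32256 + \left(\left(-2\right)^{\frac{3}{2}}\right)^{2}} = \sqrt{32256 + \left(- 2 i \sqrt{2}\right)^{2}} = \sqrt{32256 - 8} = \sqrt{32248} = 2 \sqrt{8062}$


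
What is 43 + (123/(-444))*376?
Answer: -2263/37 ≈ -61.162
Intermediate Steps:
43 + (123/(-444))*376 = 43 + (123*(-1/444))*376 = 43 - 41/148*376 = 43 - 3854/37 = -2263/37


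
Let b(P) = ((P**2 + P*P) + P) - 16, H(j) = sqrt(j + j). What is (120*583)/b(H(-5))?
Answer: -1259280/653 - 34980*I*sqrt(10)/653 ≈ -1928.5 - 169.4*I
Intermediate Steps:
H(j) = sqrt(2)*sqrt(j) (H(j) = sqrt(2*j) = sqrt(2)*sqrt(j))
b(P) = -16 + P + 2*P**2 (b(P) = ((P**2 + P**2) + P) - 16 = (2*P**2 + P) - 16 = (P + 2*P**2) - 16 = -16 + P + 2*P**2)
(120*583)/b(H(-5)) = (120*583)/(-16 + sqrt(2)*sqrt(-5) + 2*(sqrt(2)*sqrt(-5))**2) = 69960/(-16 + sqrt(2)*(I*sqrt(5)) + 2*(sqrt(2)*(I*sqrt(5)))**2) = 69960/(-16 + I*sqrt(10) + 2*(I*sqrt(10))**2) = 69960/(-16 + I*sqrt(10) + 2*(-10)) = 69960/(-16 + I*sqrt(10) - 20) = 69960/(-36 + I*sqrt(10))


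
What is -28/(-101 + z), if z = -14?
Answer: 28/115 ≈ 0.24348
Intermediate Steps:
-28/(-101 + z) = -28/(-101 - 14) = -28/(-115) = -1/115*(-28) = 28/115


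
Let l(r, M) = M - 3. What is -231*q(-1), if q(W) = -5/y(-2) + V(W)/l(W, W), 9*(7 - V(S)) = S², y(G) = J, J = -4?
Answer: 1309/12 ≈ 109.08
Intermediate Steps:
y(G) = -4
V(S) = 7 - S²/9
l(r, M) = -3 + M
q(W) = 5/4 + (7 - W²/9)/(-3 + W) (q(W) = -5/(-4) + (7 - W²/9)/(-3 + W) = -5*(-¼) + (7 - W²/9)/(-3 + W) = 5/4 + (7 - W²/9)/(-3 + W))
-231*q(-1) = -77*(117 - 4*(-1)² + 45*(-1))/(12*(-3 - 1)) = -77*(117 - 4*1 - 45)/(12*(-4)) = -77*(-1)*(117 - 4 - 45)/(12*4) = -77*(-1)*68/(12*4) = -231*(-17/36) = 1309/12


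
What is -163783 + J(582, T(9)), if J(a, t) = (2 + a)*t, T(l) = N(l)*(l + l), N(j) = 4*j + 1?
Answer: 225161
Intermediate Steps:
N(j) = 1 + 4*j
T(l) = 2*l*(1 + 4*l) (T(l) = (1 + 4*l)*(l + l) = (1 + 4*l)*(2*l) = 2*l*(1 + 4*l))
J(a, t) = t*(2 + a)
-163783 + J(582, T(9)) = -163783 + (2*9*(1 + 4*9))*(2 + 582) = -163783 + (2*9*(1 + 36))*584 = -163783 + (2*9*37)*584 = -163783 + 666*584 = -163783 + 388944 = 225161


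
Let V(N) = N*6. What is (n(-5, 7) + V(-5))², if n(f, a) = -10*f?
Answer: 400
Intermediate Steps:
V(N) = 6*N
(n(-5, 7) + V(-5))² = (-10*(-5) + 6*(-5))² = (50 - 30)² = 20² = 400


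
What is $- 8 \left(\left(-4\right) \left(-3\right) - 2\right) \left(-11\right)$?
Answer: $880$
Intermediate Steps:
$- 8 \left(\left(-4\right) \left(-3\right) - 2\right) \left(-11\right) = - 8 \left(12 - 2\right) \left(-11\right) = \left(-8\right) 10 \left(-11\right) = \left(-80\right) \left(-11\right) = 880$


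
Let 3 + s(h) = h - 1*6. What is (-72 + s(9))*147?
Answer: -10584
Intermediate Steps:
s(h) = -9 + h (s(h) = -3 + (h - 1*6) = -3 + (h - 6) = -3 + (-6 + h) = -9 + h)
(-72 + s(9))*147 = (-72 + (-9 + 9))*147 = (-72 + 0)*147 = -72*147 = -10584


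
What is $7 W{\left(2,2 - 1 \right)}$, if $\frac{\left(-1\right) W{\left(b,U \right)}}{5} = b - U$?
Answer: $-35$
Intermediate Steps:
$W{\left(b,U \right)} = - 5 b + 5 U$ ($W{\left(b,U \right)} = - 5 \left(b - U\right) = - 5 b + 5 U$)
$7 W{\left(2,2 - 1 \right)} = 7 \left(\left(-5\right) 2 + 5 \left(2 - 1\right)\right) = 7 \left(-10 + 5 \left(2 - 1\right)\right) = 7 \left(-10 + 5 \cdot 1\right) = 7 \left(-10 + 5\right) = 7 \left(-5\right) = -35$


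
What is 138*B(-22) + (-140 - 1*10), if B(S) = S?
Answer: -3186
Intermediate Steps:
138*B(-22) + (-140 - 1*10) = 138*(-22) + (-140 - 1*10) = -3036 + (-140 - 10) = -3036 - 150 = -3186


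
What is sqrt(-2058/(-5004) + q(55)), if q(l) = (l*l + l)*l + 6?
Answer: sqrt(117831645798)/834 ≈ 411.59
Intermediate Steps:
q(l) = 6 + l*(l + l**2) (q(l) = (l**2 + l)*l + 6 = (l + l**2)*l + 6 = l*(l + l**2) + 6 = 6 + l*(l + l**2))
sqrt(-2058/(-5004) + q(55)) = sqrt(-2058/(-5004) + (6 + 55**2 + 55**3)) = sqrt(-2058*(-1/5004) + (6 + 3025 + 166375)) = sqrt(343/834 + 169406) = sqrt(141284947/834) = sqrt(117831645798)/834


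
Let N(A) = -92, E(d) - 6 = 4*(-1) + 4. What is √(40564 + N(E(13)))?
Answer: 2*√10118 ≈ 201.18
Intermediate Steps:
E(d) = 6 (E(d) = 6 + (4*(-1) + 4) = 6 + (-4 + 4) = 6 + 0 = 6)
√(40564 + N(E(13))) = √(40564 - 92) = √40472 = 2*√10118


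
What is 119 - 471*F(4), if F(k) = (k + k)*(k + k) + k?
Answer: -31909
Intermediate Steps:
F(k) = k + 4*k² (F(k) = (2*k)*(2*k) + k = 4*k² + k = k + 4*k²)
119 - 471*F(4) = 119 - 1884*(1 + 4*4) = 119 - 1884*(1 + 16) = 119 - 1884*17 = 119 - 471*68 = 119 - 32028 = -31909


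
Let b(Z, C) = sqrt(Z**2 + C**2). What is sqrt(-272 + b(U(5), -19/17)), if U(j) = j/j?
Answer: sqrt(-78608 + 85*sqrt(26))/17 ≈ 16.447*I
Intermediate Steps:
U(j) = 1
b(Z, C) = sqrt(C**2 + Z**2)
sqrt(-272 + b(U(5), -19/17)) = sqrt(-272 + sqrt((-19/17)**2 + 1**2)) = sqrt(-272 + sqrt((-19*1/17)**2 + 1)) = sqrt(-272 + sqrt((-19/17)**2 + 1)) = sqrt(-272 + sqrt(361/289 + 1)) = sqrt(-272 + sqrt(650/289)) = sqrt(-272 + 5*sqrt(26)/17)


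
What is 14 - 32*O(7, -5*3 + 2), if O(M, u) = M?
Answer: -210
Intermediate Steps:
14 - 32*O(7, -5*3 + 2) = 14 - 32*7 = 14 - 224 = -210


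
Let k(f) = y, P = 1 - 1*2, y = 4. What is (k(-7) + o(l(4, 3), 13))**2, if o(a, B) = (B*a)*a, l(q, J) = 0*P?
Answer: 16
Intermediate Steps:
P = -1 (P = 1 - 2 = -1)
l(q, J) = 0 (l(q, J) = 0*(-1) = 0)
o(a, B) = B*a**2
k(f) = 4
(k(-7) + o(l(4, 3), 13))**2 = (4 + 13*0**2)**2 = (4 + 13*0)**2 = (4 + 0)**2 = 4**2 = 16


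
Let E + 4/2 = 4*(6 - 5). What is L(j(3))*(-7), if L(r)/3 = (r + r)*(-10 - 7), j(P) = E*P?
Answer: 4284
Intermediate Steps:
E = 2 (E = -2 + 4*(6 - 5) = -2 + 4*1 = -2 + 4 = 2)
j(P) = 2*P
L(r) = -102*r (L(r) = 3*((r + r)*(-10 - 7)) = 3*((2*r)*(-17)) = 3*(-34*r) = -102*r)
L(j(3))*(-7) = -204*3*(-7) = -102*6*(-7) = -612*(-7) = 4284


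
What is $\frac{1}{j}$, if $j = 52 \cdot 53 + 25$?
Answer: $\frac{1}{2781} \approx 0.00035958$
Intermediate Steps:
$j = 2781$ ($j = 2756 + 25 = 2781$)
$\frac{1}{j} = \frac{1}{2781}$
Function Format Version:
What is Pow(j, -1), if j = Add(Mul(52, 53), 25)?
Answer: Rational(1, 2781) ≈ 0.00035958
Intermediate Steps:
j = 2781 (j = Add(2756, 25) = 2781)
Pow(j, -1) = Pow(2781, -1) = Rational(1, 2781)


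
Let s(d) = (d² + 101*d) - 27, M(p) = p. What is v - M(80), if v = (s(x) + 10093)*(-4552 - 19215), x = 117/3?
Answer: -369006522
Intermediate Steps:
x = 39 (x = 117*(⅓) = 39)
s(d) = -27 + d² + 101*d
v = -369006442 (v = ((-27 + 39² + 101*39) + 10093)*(-4552 - 19215) = ((-27 + 1521 + 3939) + 10093)*(-23767) = (5433 + 10093)*(-23767) = 15526*(-23767) = -369006442)
v - M(80) = -369006442 - 1*80 = -369006442 - 80 = -369006522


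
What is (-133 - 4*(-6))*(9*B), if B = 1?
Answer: -981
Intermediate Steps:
(-133 - 4*(-6))*(9*B) = (-133 - 4*(-6))*(9*1) = (-133 + 24)*9 = -109*9 = -981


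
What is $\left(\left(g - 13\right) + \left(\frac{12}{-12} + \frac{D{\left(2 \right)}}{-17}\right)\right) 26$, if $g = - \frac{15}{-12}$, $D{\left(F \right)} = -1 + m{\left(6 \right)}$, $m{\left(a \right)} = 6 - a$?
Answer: $- \frac{11219}{34} \approx -329.97$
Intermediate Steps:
$D{\left(F \right)} = -1$ ($D{\left(F \right)} = -1 + \left(6 - 6\right) = -1 + 0 = -1$)
$g = \frac{5}{4}$ ($g = \left(-15\right) \left(- \frac{1}{12}\right) = \frac{5}{4} \approx 1.25$)
$\left(\left(g - 13\right) + \left(\frac{12}{-12} + \frac{D{\left(2 \right)}}{-17}\right)\right) 26 = \left(\left(\frac{5}{4} - 13\right) + \left(\frac{12}{-12} - \frac{1}{-17}\right)\right) 26 = \left(- \frac{47}{4} + \left(12 \left(- \frac{1}{12}\right) - - \frac{1}{17}\right)\right) 26 = \left(- \frac{47}{4} + \left(-1 + \frac{1}{17}\right)\right) 26 = \left(- \frac{47}{4} - \frac{16}{17}\right) 26 = \left(- \frac{863}{68}\right) 26 = - \frac{11219}{34}$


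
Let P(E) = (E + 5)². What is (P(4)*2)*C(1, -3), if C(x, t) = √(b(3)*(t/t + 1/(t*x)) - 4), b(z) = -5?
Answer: 54*I*√66 ≈ 438.7*I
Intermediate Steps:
P(E) = (5 + E)²
C(x, t) = √(-9 - 5/(t*x)) (C(x, t) = √(-5*(t/t + 1/(t*x)) - 4) = √(-5*(1 + 1*(1/(t*x))) - 4) = √(-5*(1 + 1/(t*x)) - 4) = √((-5 - 5/(t*x)) - 4) = √(-9 - 5/(t*x)))
(P(4)*2)*C(1, -3) = ((5 + 4)²*2)*√(-9 - 5/(-3*1)) = (9²*2)*√(-9 - 5*(-⅓)*1) = (81*2)*√(-9 + 5/3) = 162*√(-22/3) = 162*(I*√66/3) = 54*I*√66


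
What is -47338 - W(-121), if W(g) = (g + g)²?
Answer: -105902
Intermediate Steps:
W(g) = 4*g² (W(g) = (2*g)² = 4*g²)
-47338 - W(-121) = -47338 - 4*(-121)² = -47338 - 4*14641 = -47338 - 1*58564 = -47338 - 58564 = -105902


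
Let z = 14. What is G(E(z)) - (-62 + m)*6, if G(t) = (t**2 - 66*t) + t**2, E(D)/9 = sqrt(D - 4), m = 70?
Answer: 1572 - 594*sqrt(10) ≈ -306.39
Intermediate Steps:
E(D) = 9*sqrt(-4 + D) (E(D) = 9*sqrt(D - 4) = 9*sqrt(-4 + D))
G(t) = -66*t + 2*t**2
G(E(z)) - (-62 + m)*6 = 2*(9*sqrt(-4 + 14))*(-33 + 9*sqrt(-4 + 14)) - (-62 + 70)*6 = 2*(9*sqrt(10))*(-33 + 9*sqrt(10)) - 8*6 = 18*sqrt(10)*(-33 + 9*sqrt(10)) - 1*48 = 18*sqrt(10)*(-33 + 9*sqrt(10)) - 48 = -48 + 18*sqrt(10)*(-33 + 9*sqrt(10))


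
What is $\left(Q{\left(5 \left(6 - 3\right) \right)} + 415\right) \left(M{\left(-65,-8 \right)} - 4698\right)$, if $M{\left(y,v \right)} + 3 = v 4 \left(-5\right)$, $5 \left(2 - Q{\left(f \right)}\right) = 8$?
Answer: $- \frac{9431657}{5} \approx -1.8863 \cdot 10^{6}$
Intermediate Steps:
$Q{\left(f \right)} = \frac{2}{5}$ ($Q{\left(f \right)} = 2 - \frac{8}{5} = \frac{2}{5}$)
$M{\left(y,v \right)} = -3 - 20 v$ ($M{\left(y,v \right)} = -3 + v 4 \left(-5\right) = -3 + 4 v \left(-5\right) = -3 - 20 v$)
$\left(Q{\left(5 \left(6 - 3\right) \right)} + 415\right) \left(M{\left(-65,-8 \right)} - 4698\right) = \left(\frac{2}{5} + 415\right) \left(\left(-3 - -160\right) - 4698\right) = \frac{2077 \left(\left(-3 + 160\right) - 4698\right)}{5} = \frac{2077 \left(157 - 4698\right)}{5} = \frac{2077}{5} \left(-4541\right) = - \frac{9431657}{5}$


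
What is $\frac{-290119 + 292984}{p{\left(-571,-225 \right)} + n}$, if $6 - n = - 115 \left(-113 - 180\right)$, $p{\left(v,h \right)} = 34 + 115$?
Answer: $- \frac{191}{2236} \approx -0.08542$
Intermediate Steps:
$p{\left(v,h \right)} = 149$
$n = -33689$ ($n = 6 - - 115 \left(-113 - 180\right) = 6 - \left(-115\right) \left(-293\right) = 6 - 33695 = -33689$)
$\frac{-290119 + 292984}{p{\left(-571,-225 \right)} + n} = \frac{-290119 + 292984}{149 - 33689} = \frac{2865}{-33540} = 2865 \left(- \frac{1}{33540}\right) = - \frac{191}{2236}$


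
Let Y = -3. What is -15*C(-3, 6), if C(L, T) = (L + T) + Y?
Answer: 0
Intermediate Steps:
C(L, T) = -3 + L + T (C(L, T) = (L + T) - 3 = -3 + L + T)
-15*C(-3, 6) = -15*(-3 - 3 + 6) = -15*0 = 0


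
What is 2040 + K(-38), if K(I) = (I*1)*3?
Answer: 1926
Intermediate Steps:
K(I) = 3*I (K(I) = I*3 = 3*I)
2040 + K(-38) = 2040 + 3*(-38) = 2040 - 114 = 1926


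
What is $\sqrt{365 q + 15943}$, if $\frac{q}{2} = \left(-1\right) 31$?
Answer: $3 i \sqrt{743} \approx 81.774 i$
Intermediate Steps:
$q = -62$ ($q = 2 \left(\left(-1\right) 31\right) = 2 \left(-31\right) = -62$)
$\sqrt{365 q + 15943} = \sqrt{365 \left(-62\right) + 15943} = \sqrt{-22630 + 15943} = \sqrt{-6687} = 3 i \sqrt{743}$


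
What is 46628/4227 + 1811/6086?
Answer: 291433105/25725522 ≈ 11.329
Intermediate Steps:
46628/4227 + 1811/6086 = 291433105/25725522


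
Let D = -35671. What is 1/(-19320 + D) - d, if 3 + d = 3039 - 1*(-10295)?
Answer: -733085022/54991 ≈ -13331.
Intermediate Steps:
d = 13331 (d = -3 + (3039 - 1*(-10295)) = -3 + (3039 + 10295) = -3 + 13334 = 13331)
1/(-19320 + D) - d = 1/(-19320 - 35671) - 1*13331 = 1/(-54991) - 13331 = -1/54991 - 13331 = -733085022/54991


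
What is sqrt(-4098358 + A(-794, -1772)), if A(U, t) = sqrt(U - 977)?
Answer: sqrt(-4098358 + I*sqrt(1771)) ≈ 0.01 + 2024.4*I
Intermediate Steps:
A(U, t) = sqrt(-977 + U)
sqrt(-4098358 + A(-794, -1772)) = sqrt(-4098358 + sqrt(-977 - 794)) = sqrt(-4098358 + sqrt(-1771)) = sqrt(-4098358 + I*sqrt(1771))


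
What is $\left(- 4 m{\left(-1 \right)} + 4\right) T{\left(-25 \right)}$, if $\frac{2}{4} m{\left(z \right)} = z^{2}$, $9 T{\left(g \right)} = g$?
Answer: $\frac{100}{9} \approx 11.111$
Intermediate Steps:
$T{\left(g \right)} = \frac{g}{9}$
$m{\left(z \right)} = 2 z^{2}$
$\left(- 4 m{\left(-1 \right)} + 4\right) T{\left(-25 \right)} = \left(- 4 \cdot 2 \left(-1\right)^{2} + 4\right) \frac{1}{9} \left(-25\right) = \left(- 4 \cdot 2 \cdot 1 + 4\right) \left(- \frac{25}{9}\right) = \left(\left(-4\right) 2 + 4\right) \left(- \frac{25}{9}\right) = \left(-8 + 4\right) \left(- \frac{25}{9}\right) = \left(-4\right) \left(- \frac{25}{9}\right) = \frac{100}{9}$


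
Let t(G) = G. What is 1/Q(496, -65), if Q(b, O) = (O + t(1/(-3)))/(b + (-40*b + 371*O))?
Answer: 130377/196 ≈ 665.19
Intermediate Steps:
Q(b, O) = (-⅓ + O)/(-39*b + 371*O) (Q(b, O) = (O + 1/(-3))/(b + (-40*b + 371*O)) = (O - ⅓)/(-39*b + 371*O) = (-⅓ + O)/(-39*b + 371*O))
1/Q(496, -65) = 1/((-1 + 3*(-65))/(3*(-39*496 + 371*(-65)))) = 1/((-1 - 195)/(3*(-19344 - 24115))) = 1/((⅓)*(-196)/(-43459)) = 1/((⅓)*(-1/43459)*(-196)) = 1/(196/130377) = 130377/196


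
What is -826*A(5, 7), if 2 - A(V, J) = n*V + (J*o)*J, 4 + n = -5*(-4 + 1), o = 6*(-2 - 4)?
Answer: -1413286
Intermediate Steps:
o = -36 (o = 6*(-6) = -36)
n = 11 (n = -4 - 5*(-4 + 1) = -4 - 5*(-3) = -4 + 15 = 11)
A(V, J) = 2 - 11*V + 36*J² (A(V, J) = 2 - (11*V + (J*(-36))*J) = 2 - (11*V + (-36*J)*J) = 2 - (11*V - 36*J²) = 2 - (-36*J² + 11*V) = 2 + (-11*V + 36*J²) = 2 - 11*V + 36*J²)
-826*A(5, 7) = -826*(2 - 11*5 + 36*7²) = -826*(2 - 55 + 36*49) = -826*(2 - 55 + 1764) = -826*1711 = -1413286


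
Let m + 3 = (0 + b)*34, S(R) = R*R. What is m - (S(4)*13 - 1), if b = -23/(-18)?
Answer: -1499/9 ≈ -166.56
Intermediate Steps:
S(R) = R²
b = 23/18 (b = -23*(-1/18) = 23/18 ≈ 1.2778)
m = 364/9 (m = -3 + (0 + 23/18)*34 = -3 + (23/18)*34 = -3 + 391/9 = 364/9 ≈ 40.444)
m - (S(4)*13 - 1) = 364/9 - (4²*13 - 1) = 364/9 - (16*13 - 1) = 364/9 - (208 - 1) = 364/9 - 1*207 = 364/9 - 207 = -1499/9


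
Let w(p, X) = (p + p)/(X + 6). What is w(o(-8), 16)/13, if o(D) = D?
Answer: -8/143 ≈ -0.055944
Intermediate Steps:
w(p, X) = 2*p/(6 + X) (w(p, X) = (2*p)/(6 + X) = 2*p/(6 + X))
w(o(-8), 16)/13 = (2*(-8)/(6 + 16))/13 = (2*(-8)/22)*(1/13) = (2*(-8)*(1/22))*(1/13) = -8/11*1/13 = -8/143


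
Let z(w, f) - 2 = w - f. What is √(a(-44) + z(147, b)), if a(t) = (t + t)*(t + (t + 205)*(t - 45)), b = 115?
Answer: √1264858 ≈ 1124.7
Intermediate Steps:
z(w, f) = 2 + w - f (z(w, f) = 2 + (w - f) = 2 + w - f)
a(t) = 2*t*(t + (-45 + t)*(205 + t)) (a(t) = (2*t)*(t + (205 + t)*(-45 + t)) = (2*t)*(t + (-45 + t)*(205 + t)) = 2*t*(t + (-45 + t)*(205 + t)))
√(a(-44) + z(147, b)) = √(2*(-44)*(-9225 + (-44)² + 161*(-44)) + (2 + 147 - 1*115)) = √(2*(-44)*(-9225 + 1936 - 7084) + (2 + 147 - 115)) = √(2*(-44)*(-14373) + 34) = √(1264824 + 34) = √1264858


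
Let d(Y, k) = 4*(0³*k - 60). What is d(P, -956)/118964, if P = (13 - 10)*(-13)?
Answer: -60/29741 ≈ -0.0020174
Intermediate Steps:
P = -39 (P = 3*(-13) = -39)
d(Y, k) = -240 (d(Y, k) = 4*(0*k - 60) = 4*(0 - 60) = 4*(-60) = -240)
d(P, -956)/118964 = -240/118964 = -240*1/118964 = -60/29741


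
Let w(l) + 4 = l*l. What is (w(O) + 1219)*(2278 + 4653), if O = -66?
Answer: 38612601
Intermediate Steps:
w(l) = -4 + l² (w(l) = -4 + l*l = -4 + l²)
(w(O) + 1219)*(2278 + 4653) = ((-4 + (-66)²) + 1219)*(2278 + 4653) = ((-4 + 4356) + 1219)*6931 = (4352 + 1219)*6931 = 5571*6931 = 38612601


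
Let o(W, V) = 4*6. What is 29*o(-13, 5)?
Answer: 696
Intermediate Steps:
o(W, V) = 24
29*o(-13, 5) = 29*24 = 696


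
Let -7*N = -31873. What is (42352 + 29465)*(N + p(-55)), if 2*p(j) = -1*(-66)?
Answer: 2305612968/7 ≈ 3.2937e+8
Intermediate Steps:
p(j) = 33 (p(j) = (-1*(-66))/2 = (1/2)*66 = 33)
N = 31873/7 (N = -1/7*(-31873) = 31873/7 ≈ 4553.3)
(42352 + 29465)*(N + p(-55)) = (42352 + 29465)*(31873/7 + 33) = 71817*(32104/7) = 2305612968/7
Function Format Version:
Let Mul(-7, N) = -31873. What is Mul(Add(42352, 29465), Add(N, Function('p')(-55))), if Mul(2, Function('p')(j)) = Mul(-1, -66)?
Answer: Rational(2305612968, 7) ≈ 3.2937e+8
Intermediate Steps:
Function('p')(j) = 33 (Function('p')(j) = Mul(Rational(1, 2), Mul(-1, -66)) = Mul(Rational(1, 2), 66) = 33)
N = Rational(31873, 7) (N = Mul(Rational(-1, 7), -31873) = Rational(31873, 7) ≈ 4553.3)
Mul(Add(42352, 29465), Add(N, Function('p')(-55))) = Mul(Add(42352, 29465), Add(Rational(31873, 7), 33)) = Mul(71817, Rational(32104, 7)) = Rational(2305612968, 7)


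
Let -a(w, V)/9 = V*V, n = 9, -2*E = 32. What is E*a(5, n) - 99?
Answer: 11565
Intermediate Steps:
E = -16 (E = -½*32 = -16)
a(w, V) = -9*V² (a(w, V) = -9*V*V = -9*V²)
E*a(5, n) - 99 = -(-144)*9² - 99 = -(-144)*81 - 99 = -16*(-729) - 99 = 11664 - 99 = 11565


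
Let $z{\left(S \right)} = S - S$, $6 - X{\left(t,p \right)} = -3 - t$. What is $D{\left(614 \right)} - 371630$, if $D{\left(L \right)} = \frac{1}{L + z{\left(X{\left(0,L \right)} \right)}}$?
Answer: $- \frac{228180819}{614} \approx -3.7163 \cdot 10^{5}$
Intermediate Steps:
$X{\left(t,p \right)} = 9 + t$ ($X{\left(t,p \right)} = 6 - \left(-3 - t\right) = 6 + \left(3 + t\right) = 9 + t$)
$z{\left(S \right)} = 0$
$D{\left(L \right)} = \frac{1}{L}$ ($D{\left(L \right)} = \frac{1}{L + 0} = \frac{1}{L}$)
$D{\left(614 \right)} - 371630 = \frac{1}{614} - 371630 = - \frac{228180819}{614}$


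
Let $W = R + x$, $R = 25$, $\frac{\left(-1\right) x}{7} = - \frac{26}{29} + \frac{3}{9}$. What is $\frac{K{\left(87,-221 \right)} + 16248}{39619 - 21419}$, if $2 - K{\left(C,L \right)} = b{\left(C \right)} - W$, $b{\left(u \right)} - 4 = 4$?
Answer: $\frac{353893}{395850} \approx 0.89401$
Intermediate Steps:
$x = \frac{343}{87}$ ($x = - 7 \left(- \frac{26}{29} + \frac{3}{9}\right) = - 7 \left(\left(-26\right) \frac{1}{29} + 3 \cdot \frac{1}{9}\right) = - 7 \left(- \frac{26}{29} + \frac{1}{3}\right) = \left(-7\right) \left(- \frac{49}{87}\right) = \frac{343}{87} \approx 3.9425$)
$b{\left(u \right)} = 8$ ($b{\left(u \right)} = 4 + 4 = 8$)
$W = \frac{2518}{87}$ ($W = 25 + \frac{343}{87} = \frac{2518}{87} \approx 28.943$)
$K{\left(C,L \right)} = \frac{1996}{87}$ ($K{\left(C,L \right)} = 2 - \left(8 - \frac{2518}{87}\right) = 2 - - \frac{1822}{87} = 2 + \frac{1822}{87} = \frac{1996}{87}$)
$\frac{K{\left(87,-221 \right)} + 16248}{39619 - 21419} = \frac{\frac{1996}{87} + 16248}{39619 - 21419} = \frac{1415572}{87 \cdot 18200} = \frac{1415572}{87} \cdot \frac{1}{18200} = \frac{353893}{395850}$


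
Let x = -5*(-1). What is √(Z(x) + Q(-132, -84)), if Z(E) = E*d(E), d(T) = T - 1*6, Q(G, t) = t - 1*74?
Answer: I*√163 ≈ 12.767*I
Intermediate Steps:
Q(G, t) = -74 + t (Q(G, t) = t - 74 = -74 + t)
d(T) = -6 + T (d(T) = T - 6 = -6 + T)
x = 5
Z(E) = E*(-6 + E)
√(Z(x) + Q(-132, -84)) = √(5*(-6 + 5) + (-74 - 84)) = √(5*(-1) - 158) = √(-5 - 158) = √(-163) = I*√163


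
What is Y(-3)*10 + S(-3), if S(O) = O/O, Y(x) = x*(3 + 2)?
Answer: -149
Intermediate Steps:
Y(x) = 5*x (Y(x) = x*5 = 5*x)
S(O) = 1
Y(-3)*10 + S(-3) = (5*(-3))*10 + 1 = -15*10 + 1 = -150 + 1 = -149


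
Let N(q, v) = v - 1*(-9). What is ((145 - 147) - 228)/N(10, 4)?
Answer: -230/13 ≈ -17.692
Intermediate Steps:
N(q, v) = 9 + v (N(q, v) = v + 9 = 9 + v)
((145 - 147) - 228)/N(10, 4) = ((145 - 147) - 228)/(9 + 4) = (-2 - 228)/13 = -230*1/13 = -230/13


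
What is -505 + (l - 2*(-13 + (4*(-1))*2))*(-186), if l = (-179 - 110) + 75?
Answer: 31487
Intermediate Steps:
l = -214 (l = -289 + 75 = -214)
-505 + (l - 2*(-13 + (4*(-1))*2))*(-186) = -505 + (-214 - 2*(-13 + (4*(-1))*2))*(-186) = -505 + (-214 - 2*(-13 - 4*2))*(-186) = -505 + (-214 - 2*(-13 - 8))*(-186) = -505 + (-214 - 2*(-21))*(-186) = -505 + (-214 + 42)*(-186) = -505 - 172*(-186) = -505 + 31992 = 31487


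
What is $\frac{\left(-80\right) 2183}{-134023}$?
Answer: $\frac{174640}{134023} \approx 1.3031$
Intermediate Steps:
$\frac{\left(-80\right) 2183}{-134023} = \left(-174640\right) \left(- \frac{1}{134023}\right) = \frac{174640}{134023}$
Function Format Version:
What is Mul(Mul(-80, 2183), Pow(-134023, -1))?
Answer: Rational(174640, 134023) ≈ 1.3031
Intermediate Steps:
Mul(Mul(-80, 2183), Pow(-134023, -1)) = Mul(-174640, Rational(-1, 134023)) = Rational(174640, 134023)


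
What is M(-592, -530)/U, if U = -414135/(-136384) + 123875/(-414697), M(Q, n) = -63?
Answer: -3563156245824/154845974095 ≈ -23.011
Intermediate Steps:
U = 154845974095/56558035648 (U = -414135*(-1/136384) + 123875*(-1/414697) = 414135/136384 - 123875/414697 = 154845974095/56558035648 ≈ 2.7378)
M(-592, -530)/U = -63/154845974095/56558035648 = -63*56558035648/154845974095 = -3563156245824/154845974095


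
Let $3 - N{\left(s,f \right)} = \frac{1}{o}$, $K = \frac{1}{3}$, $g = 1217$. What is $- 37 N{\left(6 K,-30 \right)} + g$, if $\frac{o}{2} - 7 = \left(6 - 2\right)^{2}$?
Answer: $\frac{50913}{46} \approx 1106.8$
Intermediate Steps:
$K = \frac{1}{3} \approx 0.33333$
$o = 46$ ($o = 14 + 2 \left(6 - 2\right)^{2} = 14 + 2 \cdot 4^{2} = 14 + 2 \cdot 16 = 14 + 32 = 46$)
$N{\left(s,f \right)} = \frac{137}{46}$ ($N{\left(s,f \right)} = 3 - \frac{1}{46} = \frac{137}{46}$)
$- 37 N{\left(6 K,-30 \right)} + g = \left(-37\right) \frac{137}{46} + 1217 = - \frac{5069}{46} + 1217 = \frac{50913}{46}$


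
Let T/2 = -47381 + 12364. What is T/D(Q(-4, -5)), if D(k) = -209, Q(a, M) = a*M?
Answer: 3686/11 ≈ 335.09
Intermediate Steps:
Q(a, M) = M*a
T = -70034 (T = 2*(-47381 + 12364) = 2*(-35017) = -70034)
T/D(Q(-4, -5)) = -70034/(-209) = -70034*(-1/209) = 3686/11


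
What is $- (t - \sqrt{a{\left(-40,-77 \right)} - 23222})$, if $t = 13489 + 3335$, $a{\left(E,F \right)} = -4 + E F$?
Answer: $-16824 + i \sqrt{20146} \approx -16824.0 + 141.94 i$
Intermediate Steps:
$t = 16824$
$- (t - \sqrt{a{\left(-40,-77 \right)} - 23222}) = - (16824 - \sqrt{\left(-4 - -3080\right) - 23222}) = - (16824 - \sqrt{\left(-4 + 3080\right) - 23222}) = - (16824 - \sqrt{3076 - 23222}) = - (16824 - \sqrt{-20146}) = - (16824 - i \sqrt{20146}) = -16824 + i \sqrt{20146}$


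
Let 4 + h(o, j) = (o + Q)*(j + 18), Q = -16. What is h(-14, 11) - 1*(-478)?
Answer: -396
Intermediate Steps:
h(o, j) = -4 + (-16 + o)*(18 + j) (h(o, j) = -4 + (o - 16)*(j + 18) = -4 + (-16 + o)*(18 + j))
h(-14, 11) - 1*(-478) = (-292 - 16*11 + 18*(-14) + 11*(-14)) - 1*(-478) = (-292 - 176 - 252 - 154) + 478 = -874 + 478 = -396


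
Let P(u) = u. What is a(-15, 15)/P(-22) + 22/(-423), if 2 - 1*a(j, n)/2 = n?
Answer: 5257/4653 ≈ 1.1298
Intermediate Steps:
a(j, n) = 4 - 2*n
a(-15, 15)/P(-22) + 22/(-423) = (4 - 2*15)/(-22) + 22/(-423) = (4 - 30)*(-1/22) + 22*(-1/423) = -26*(-1/22) - 22/423 = 13/11 - 22/423 = 5257/4653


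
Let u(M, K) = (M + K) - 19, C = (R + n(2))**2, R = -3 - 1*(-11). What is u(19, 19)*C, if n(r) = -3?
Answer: 475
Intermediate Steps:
R = 8 (R = -3 + 11 = 8)
C = 25 (C = (8 - 3)**2 = 5**2 = 25)
u(M, K) = -19 + K + M (u(M, K) = (K + M) - 19 = -19 + K + M)
u(19, 19)*C = (-19 + 19 + 19)*25 = 19*25 = 475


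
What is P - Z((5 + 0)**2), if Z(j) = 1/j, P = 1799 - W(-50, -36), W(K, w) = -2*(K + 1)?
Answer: 42524/25 ≈ 1701.0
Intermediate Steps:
W(K, w) = -2 - 2*K (W(K, w) = -2*(1 + K) = -2 - 2*K)
P = 1701 (P = 1799 - (-2 - 2*(-50)) = 1799 - (-2 + 100) = 1799 - 1*98 = 1799 - 98 = 1701)
P - Z((5 + 0)**2) = 1701 - 1/((5 + 0)**2) = 1701 - 1/(5**2) = 1701 - 1/25 = 42524/25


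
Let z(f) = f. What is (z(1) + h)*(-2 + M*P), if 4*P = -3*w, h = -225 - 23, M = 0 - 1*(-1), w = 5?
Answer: 5681/4 ≈ 1420.3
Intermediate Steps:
M = 1 (M = 0 + 1 = 1)
h = -248
P = -15/4 (P = (-3*5)/4 = (¼)*(-15) = -15/4 ≈ -3.7500)
(z(1) + h)*(-2 + M*P) = (1 - 248)*(-2 + 1*(-15/4)) = -247*(-2 - 15/4) = -247*(-23/4) = 5681/4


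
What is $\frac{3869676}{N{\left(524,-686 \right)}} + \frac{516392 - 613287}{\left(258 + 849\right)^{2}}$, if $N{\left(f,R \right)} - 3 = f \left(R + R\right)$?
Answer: $- \frac{4811750822399}{881005922325} \approx -5.4617$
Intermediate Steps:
$N{\left(f,R \right)} = 3 + 2 R f$ ($N{\left(f,R \right)} = 3 + f \left(R + R\right) = 3 + f 2 R = 3 + 2 R f$)
$\frac{3869676}{N{\left(524,-686 \right)}} + \frac{516392 - 613287}{\left(258 + 849\right)^{2}} = \frac{3869676}{3 + 2 \left(-686\right) 524} + \frac{516392 - 613287}{\left(258 + 849\right)^{2}} = \frac{3869676}{3 - 718928} - \frac{96895}{1107^{2}} = \frac{3869676}{-718925} - \frac{96895}{1225449} = 3869676 \left(- \frac{1}{718925}\right) - \frac{96895}{1225449} = - \frac{3869676}{718925} - \frac{96895}{1225449} = - \frac{4811750822399}{881005922325}$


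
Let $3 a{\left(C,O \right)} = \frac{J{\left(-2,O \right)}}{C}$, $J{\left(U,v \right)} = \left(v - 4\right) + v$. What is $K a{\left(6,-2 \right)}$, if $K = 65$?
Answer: $- \frac{260}{9} \approx -28.889$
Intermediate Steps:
$J{\left(U,v \right)} = -4 + 2 v$ ($J{\left(U,v \right)} = \left(-4 + v\right) + v = -4 + 2 v$)
$a{\left(C,O \right)} = \frac{-4 + 2 O}{3 C}$ ($a{\left(C,O \right)} = \frac{\left(-4 + 2 O\right) \frac{1}{C}}{3} = \frac{\frac{1}{C} \left(-4 + 2 O\right)}{3} = \frac{-4 + 2 O}{3 C}$)
$K a{\left(6,-2 \right)} = 65 \frac{2 \left(-2 - 2\right)}{3 \cdot 6} = 65 \cdot \frac{2}{3} \cdot \frac{1}{6} \left(-4\right) = 65 \left(- \frac{4}{9}\right) = - \frac{260}{9}$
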